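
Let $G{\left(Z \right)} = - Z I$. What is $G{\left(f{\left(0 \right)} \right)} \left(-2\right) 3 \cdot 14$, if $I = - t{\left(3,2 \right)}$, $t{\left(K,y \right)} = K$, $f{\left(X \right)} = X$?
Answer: $0$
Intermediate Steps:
$I = -3$ ($I = \left(-1\right) 3 = -3$)
$G{\left(Z \right)} = 3 Z$ ($G{\left(Z \right)} = - Z \left(-3\right) = 3 Z$)
$G{\left(f{\left(0 \right)} \right)} \left(-2\right) 3 \cdot 14 = 3 \cdot 0 \left(-2\right) 3 \cdot 14 = 0 \left(-2\right) 42 = 0 \cdot 42 = 0$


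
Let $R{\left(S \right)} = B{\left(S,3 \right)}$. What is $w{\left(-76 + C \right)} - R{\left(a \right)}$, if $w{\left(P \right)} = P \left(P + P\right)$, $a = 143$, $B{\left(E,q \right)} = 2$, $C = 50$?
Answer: $1350$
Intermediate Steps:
$R{\left(S \right)} = 2$
$w{\left(P \right)} = 2 P^{2}$ ($w{\left(P \right)} = P 2 P = 2 P^{2}$)
$w{\left(-76 + C \right)} - R{\left(a \right)} = 2 \left(-76 + 50\right)^{2} - 2 = 2 \left(-26\right)^{2} - 2 = 2 \cdot 676 - 2 = 1352 - 2 = 1350$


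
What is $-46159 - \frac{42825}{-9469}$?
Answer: $- \frac{437036746}{9469} \approx -46155.0$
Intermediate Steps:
$-46159 - \frac{42825}{-9469} = -46159 - - \frac{42825}{9469} = -46159 + \frac{42825}{9469} = - \frac{437036746}{9469}$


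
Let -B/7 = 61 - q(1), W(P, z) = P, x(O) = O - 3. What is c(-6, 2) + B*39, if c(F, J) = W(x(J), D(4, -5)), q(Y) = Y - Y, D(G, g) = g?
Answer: -16654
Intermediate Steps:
x(O) = -3 + O
q(Y) = 0
B = -427 (B = -7*(61 - 1*0) = -7*(61 + 0) = -7*61 = -427)
c(F, J) = -3 + J
c(-6, 2) + B*39 = (-3 + 2) - 427*39 = -1 - 16653 = -16654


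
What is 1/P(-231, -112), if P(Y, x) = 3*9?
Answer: 1/27 ≈ 0.037037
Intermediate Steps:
P(Y, x) = 27
1/P(-231, -112) = 1/27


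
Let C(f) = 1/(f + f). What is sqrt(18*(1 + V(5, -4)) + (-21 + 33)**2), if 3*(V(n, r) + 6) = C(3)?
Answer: sqrt(55) ≈ 7.4162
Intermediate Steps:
C(f) = 1/(2*f)
V(n, r) = -107/18 (V(n, r) = -6 + ((1/2)/3)/3 = -6 + ((1/2)*(1/3))/3 = -6 + (1/3)*(1/6) = -6 + 1/18 = -107/18)
sqrt(18*(1 + V(5, -4)) + (-21 + 33)**2) = sqrt(18*(1 - 107/18) + (-21 + 33)**2) = sqrt(18*(-89/18) + 12**2) = sqrt(-89 + 144) = sqrt(55)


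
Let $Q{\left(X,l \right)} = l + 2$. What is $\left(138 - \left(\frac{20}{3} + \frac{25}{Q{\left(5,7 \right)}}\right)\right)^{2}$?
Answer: $\frac{1338649}{81} \approx 16527.0$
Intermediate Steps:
$Q{\left(X,l \right)} = 2 + l$
$\left(138 - \left(\frac{20}{3} + \frac{25}{Q{\left(5,7 \right)}}\right)\right)^{2} = \left(138 - \left(\frac{20}{3} + \frac{25}{2 + 7}\right)\right)^{2} = \left(138 - \left(\frac{20}{3} + \frac{25}{9}\right)\right)^{2} = \left(138 - \frac{85}{9}\right)^{2} = \left(\frac{1157}{9}\right)^{2} = \frac{1338649}{81}$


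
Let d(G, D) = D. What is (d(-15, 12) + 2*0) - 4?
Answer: 8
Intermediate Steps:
(d(-15, 12) + 2*0) - 4 = (12 + 2*0) - 4 = (12 + 0) - 4 = 12 - 4 = 8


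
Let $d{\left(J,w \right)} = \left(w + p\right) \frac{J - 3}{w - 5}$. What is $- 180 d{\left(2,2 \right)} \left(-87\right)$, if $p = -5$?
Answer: $-15660$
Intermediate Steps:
$d{\left(J,w \right)} = -3 + J$ ($d{\left(J,w \right)} = \left(w - 5\right) \frac{J - 3}{w - 5} = \left(-5 + w\right) \frac{-3 + J}{-5 + w} = -3 + J$)
$- 180 d{\left(2,2 \right)} \left(-87\right) = - 180 \left(-3 + 2\right) \left(-87\right) = \left(-180\right) \left(-1\right) \left(-87\right) = 180 \left(-87\right) = -15660$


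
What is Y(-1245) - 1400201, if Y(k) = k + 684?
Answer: -1400762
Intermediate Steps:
Y(k) = 684 + k
Y(-1245) - 1400201 = (684 - 1245) - 1400201 = -561 - 1400201 = -1400762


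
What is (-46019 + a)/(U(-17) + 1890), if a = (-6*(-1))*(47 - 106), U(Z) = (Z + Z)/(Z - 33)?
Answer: -1159325/47267 ≈ -24.527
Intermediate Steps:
U(Z) = 2*Z/(-33 + Z) (U(Z) = (2*Z)/(-33 + Z) = 2*Z/(-33 + Z))
a = -354 (a = 6*(-59) = -354)
(-46019 + a)/(U(-17) + 1890) = (-46019 - 354)/(2*(-17)/(-33 - 17) + 1890) = -46373/(2*(-17)/(-50) + 1890) = -46373/(2*(-17)*(-1/50) + 1890) = -46373/(17/25 + 1890) = -46373/47267/25 = -46373*25/47267 = -1159325/47267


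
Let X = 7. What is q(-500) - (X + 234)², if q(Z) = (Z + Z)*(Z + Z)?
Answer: 941919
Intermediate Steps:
q(Z) = 4*Z² (q(Z) = (2*Z)*(2*Z) = 4*Z²)
q(-500) - (X + 234)² = 4*(-500)² - (7 + 234)² = 4*250000 - 1*241² = 1000000 - 1*58081 = 1000000 - 58081 = 941919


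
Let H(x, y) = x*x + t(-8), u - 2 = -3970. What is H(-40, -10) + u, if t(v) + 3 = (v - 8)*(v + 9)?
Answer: -2387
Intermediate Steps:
u = -3968 (u = 2 - 3970 = -3968)
t(v) = -3 + (-8 + v)*(9 + v) (t(v) = -3 + (v - 8)*(v + 9) = -3 + (-8 + v)*(9 + v))
H(x, y) = -19 + x**2 (H(x, y) = x*x + (-75 - 8 + (-8)**2) = x**2 + (-75 - 8 + 64) = x**2 - 19 = -19 + x**2)
H(-40, -10) + u = (-19 + (-40)**2) - 3968 = (-19 + 1600) - 3968 = 1581 - 3968 = -2387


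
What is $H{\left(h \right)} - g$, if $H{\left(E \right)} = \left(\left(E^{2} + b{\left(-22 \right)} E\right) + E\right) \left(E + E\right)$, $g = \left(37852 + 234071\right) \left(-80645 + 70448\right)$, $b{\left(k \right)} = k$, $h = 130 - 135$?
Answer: $2772797531$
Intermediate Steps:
$h = -5$
$g = -2772798831$ ($g = 271923 \left(-10197\right) = -2772798831$)
$H{\left(E \right)} = 2 E \left(E^{2} - 21 E\right)$ ($H{\left(E \right)} = \left(\left(E^{2} - 22 E\right) + E\right) \left(E + E\right) = \left(E^{2} - 21 E\right) 2 E = 2 E \left(E^{2} - 21 E\right)$)
$H{\left(h \right)} - g = 2 \left(-5\right)^{2} \left(-21 - 5\right) - -2772798831 = 2 \cdot 25 \left(-26\right) + 2772798831 = -1300 + 2772798831 = 2772797531$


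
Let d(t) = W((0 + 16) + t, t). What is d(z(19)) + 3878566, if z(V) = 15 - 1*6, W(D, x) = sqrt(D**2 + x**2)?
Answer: 3878566 + sqrt(706) ≈ 3.8786e+6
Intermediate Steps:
z(V) = 9 (z(V) = 15 - 6 = 9)
d(t) = sqrt(t**2 + (16 + t)**2) (d(t) = sqrt(((0 + 16) + t)**2 + t**2) = sqrt((16 + t)**2 + t**2) = sqrt(t**2 + (16 + t)**2))
d(z(19)) + 3878566 = sqrt(9**2 + (16 + 9)**2) + 3878566 = sqrt(81 + 25**2) + 3878566 = sqrt(81 + 625) + 3878566 = sqrt(706) + 3878566 = 3878566 + sqrt(706)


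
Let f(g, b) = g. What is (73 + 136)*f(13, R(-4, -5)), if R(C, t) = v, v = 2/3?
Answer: 2717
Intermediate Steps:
v = ⅔ (v = 2*(⅓) = ⅔ ≈ 0.66667)
R(C, t) = ⅔
(73 + 136)*f(13, R(-4, -5)) = (73 + 136)*13 = 209*13 = 2717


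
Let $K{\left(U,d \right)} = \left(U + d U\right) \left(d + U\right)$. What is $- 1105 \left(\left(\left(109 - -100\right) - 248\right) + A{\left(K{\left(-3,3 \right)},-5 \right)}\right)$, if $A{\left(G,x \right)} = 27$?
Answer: $13260$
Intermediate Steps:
$K{\left(U,d \right)} = \left(U + d\right) \left(U + U d\right)$ ($K{\left(U,d \right)} = \left(U + U d\right) \left(U + d\right) = \left(U + d\right) \left(U + U d\right)$)
$- 1105 \left(\left(\left(109 - -100\right) - 248\right) + A{\left(K{\left(-3,3 \right)},-5 \right)}\right) = - 1105 \left(\left(\left(109 - -100\right) - 248\right) + 27\right) = - 1105 \left(\left(\left(109 + 100\right) - 248\right) + 27\right) = - 1105 \left(\left(209 - 248\right) + 27\right) = - 1105 \left(-39 + 27\right) = \left(-1105\right) \left(-12\right) = 13260$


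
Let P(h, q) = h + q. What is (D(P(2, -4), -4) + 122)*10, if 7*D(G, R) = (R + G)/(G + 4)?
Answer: 8510/7 ≈ 1215.7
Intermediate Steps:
D(G, R) = (G + R)/(7*(4 + G)) (D(G, R) = ((R + G)/(G + 4))/7 = ((G + R)/(4 + G))/7 = (G + R)/(7*(4 + G)))
(D(P(2, -4), -4) + 122)*10 = (((2 - 4) - 4)/(7*(4 + (2 - 4))) + 122)*10 = ((-2 - 4)/(7*(4 - 2)) + 122)*10 = ((⅐)*(-6)/2 + 122)*10 = ((⅐)*(½)*(-6) + 122)*10 = (-3/7 + 122)*10 = (851/7)*10 = 8510/7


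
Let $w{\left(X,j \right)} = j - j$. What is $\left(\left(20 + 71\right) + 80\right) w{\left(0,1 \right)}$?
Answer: $0$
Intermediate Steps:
$w{\left(X,j \right)} = 0$
$\left(\left(20 + 71\right) + 80\right) w{\left(0,1 \right)} = \left(\left(20 + 71\right) + 80\right) 0 = \left(91 + 80\right) 0 = 171 \cdot 0 = 0$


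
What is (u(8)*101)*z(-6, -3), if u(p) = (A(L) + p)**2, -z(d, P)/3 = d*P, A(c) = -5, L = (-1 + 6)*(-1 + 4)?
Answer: -49086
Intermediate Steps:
L = 15 (L = 5*3 = 15)
z(d, P) = -3*P*d (z(d, P) = -3*d*P = -3*P*d)
u(p) = (-5 + p)**2
(u(8)*101)*z(-6, -3) = ((-5 + 8)**2*101)*(-3*(-3)*(-6)) = (3**2*101)*(-54) = (9*101)*(-54) = 909*(-54) = -49086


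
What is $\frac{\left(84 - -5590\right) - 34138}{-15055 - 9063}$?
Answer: $\frac{14232}{12059} \approx 1.1802$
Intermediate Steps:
$\frac{\left(84 - -5590\right) - 34138}{-15055 - 9063} = \frac{\left(84 + 5590\right) - 34138}{-24118} = \left(5674 - 34138\right) \left(- \frac{1}{24118}\right) = \left(-28464\right) \left(- \frac{1}{24118}\right) = \frac{14232}{12059}$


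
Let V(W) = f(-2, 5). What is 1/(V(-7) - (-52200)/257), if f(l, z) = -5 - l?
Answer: 257/51429 ≈ 0.0049972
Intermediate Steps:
V(W) = -3 (V(W) = -5 - 1*(-2) = -5 + 2 = -3)
1/(V(-7) - (-52200)/257) = 1/(-3 - (-52200)/257) = 1/(-3 - 225*(-232/257)) = 1/(-3 + 52200/257) = 1/(51429/257) = 257/51429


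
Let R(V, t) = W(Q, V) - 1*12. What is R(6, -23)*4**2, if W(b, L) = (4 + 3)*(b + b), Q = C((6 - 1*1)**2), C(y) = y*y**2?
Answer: 3499808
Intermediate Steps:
C(y) = y**3
Q = 15625 (Q = ((6 - 1*1)**2)**3 = ((6 - 1)**2)**3 = (5**2)**3 = 25**3 = 15625)
W(b, L) = 14*b (W(b, L) = 7*(2*b) = 14*b)
R(V, t) = 218738 (R(V, t) = 14*15625 - 1*12 = 218750 - 12 = 218738)
R(6, -23)*4**2 = 218738*4**2 = 218738*16 = 3499808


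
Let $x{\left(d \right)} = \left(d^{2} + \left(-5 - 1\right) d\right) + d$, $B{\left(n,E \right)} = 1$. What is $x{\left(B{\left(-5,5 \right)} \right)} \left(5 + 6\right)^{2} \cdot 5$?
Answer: $-2420$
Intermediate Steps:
$x{\left(d \right)} = d^{2} - 5 d$ ($x{\left(d \right)} = \left(d^{2} + \left(-5 - 1\right) d\right) + d = \left(d^{2} - 6 d\right) + d = d^{2} - 5 d$)
$x{\left(B{\left(-5,5 \right)} \right)} \left(5 + 6\right)^{2} \cdot 5 = 1 \left(-5 + 1\right) \left(5 + 6\right)^{2} \cdot 5 = 1 \left(-4\right) 11^{2} \cdot 5 = \left(-4\right) 121 \cdot 5 = \left(-484\right) 5 = -2420$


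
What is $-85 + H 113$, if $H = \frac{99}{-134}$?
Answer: $- \frac{22577}{134} \approx -168.49$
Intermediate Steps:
$H = - \frac{99}{134}$ ($H = 99 \left(- \frac{1}{134}\right) = - \frac{99}{134} \approx -0.73881$)
$-85 + H 113 = -85 - \frac{11187}{134} = - \frac{22577}{134}$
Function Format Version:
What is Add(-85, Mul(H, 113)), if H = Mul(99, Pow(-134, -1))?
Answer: Rational(-22577, 134) ≈ -168.49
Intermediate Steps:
H = Rational(-99, 134) (H = Mul(99, Rational(-1, 134)) = Rational(-99, 134) ≈ -0.73881)
Add(-85, Mul(H, 113)) = Add(-85, Mul(Rational(-99, 134), 113)) = Add(-85, Rational(-11187, 134)) = Rational(-22577, 134)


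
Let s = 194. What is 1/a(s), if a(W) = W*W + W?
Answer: 1/37830 ≈ 2.6434e-5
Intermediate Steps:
a(W) = W + W**2 (a(W) = W**2 + W = W + W**2)
1/a(s) = 1/(194*(1 + 194)) = 1/(194*195) = 1/37830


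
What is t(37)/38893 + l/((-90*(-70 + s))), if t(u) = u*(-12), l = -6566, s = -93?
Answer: -130942459/285280155 ≈ -0.45900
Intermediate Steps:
t(u) = -12*u
t(37)/38893 + l/((-90*(-70 + s))) = -12*37/38893 - 6566*(-1/(90*(-70 - 93))) = -444*1/38893 - 6566/((-90*(-163))) = -444/38893 - 6566/14670 = -444/38893 - 6566*1/14670 = -444/38893 - 3283/7335 = -130942459/285280155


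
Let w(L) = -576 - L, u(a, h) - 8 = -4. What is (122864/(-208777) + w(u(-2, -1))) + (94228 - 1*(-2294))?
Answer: 20030360070/208777 ≈ 95941.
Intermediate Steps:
u(a, h) = 4 (u(a, h) = 8 - 4 = 4)
(122864/(-208777) + w(u(-2, -1))) + (94228 - 1*(-2294)) = (122864/(-208777) + (-576 - 1*4)) + (94228 - 1*(-2294)) = (122864*(-1/208777) + (-576 - 4)) + (94228 + 2294) = (-122864/208777 - 580) + 96522 = -121213524/208777 + 96522 = 20030360070/208777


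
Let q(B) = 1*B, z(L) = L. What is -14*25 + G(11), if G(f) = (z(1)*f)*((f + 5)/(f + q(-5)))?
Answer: -962/3 ≈ -320.67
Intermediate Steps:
q(B) = B
G(f) = f*(5 + f)/(-5 + f) (G(f) = (1*f)*((f + 5)/(f - 5)) = f*((5 + f)/(-5 + f)) = f*(5 + f)/(-5 + f))
-14*25 + G(11) = -14*25 + 11*(5 + 11)/(-5 + 11) = -350 + 11*16/6 = -350 + 11*(⅙)*16 = -350 + 88/3 = -962/3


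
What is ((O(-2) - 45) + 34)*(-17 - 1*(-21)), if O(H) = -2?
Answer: -52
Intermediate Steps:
((O(-2) - 45) + 34)*(-17 - 1*(-21)) = ((-2 - 45) + 34)*(-17 - 1*(-21)) = (-47 + 34)*(-17 + 21) = -13*4 = -52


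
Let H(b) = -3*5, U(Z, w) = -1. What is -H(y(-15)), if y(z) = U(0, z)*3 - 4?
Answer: 15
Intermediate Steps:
y(z) = -7 (y(z) = -1*3 - 4 = -3 - 4 = -7)
H(b) = -15
-H(y(-15)) = -1*(-15) = 15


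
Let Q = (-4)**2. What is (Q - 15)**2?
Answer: 1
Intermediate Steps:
Q = 16
(Q - 15)**2 = (16 - 15)**2 = 1**2 = 1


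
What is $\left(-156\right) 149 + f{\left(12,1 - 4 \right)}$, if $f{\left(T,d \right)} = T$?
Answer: $-23232$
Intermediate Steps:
$\left(-156\right) 149 + f{\left(12,1 - 4 \right)} = \left(-156\right) 149 + 12 = -23244 + 12 = -23232$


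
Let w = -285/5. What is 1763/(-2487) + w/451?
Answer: -936872/1121637 ≈ -0.83527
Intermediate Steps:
w = -57 (w = -285*1/5 = -57)
1763/(-2487) + w/451 = 1763/(-2487) - 57/451 = 1763*(-1/2487) - 57*1/451 = -1763/2487 - 57/451 = -936872/1121637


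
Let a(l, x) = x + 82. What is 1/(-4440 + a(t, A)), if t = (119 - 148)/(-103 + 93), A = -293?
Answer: -1/4651 ≈ -0.00021501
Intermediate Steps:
t = 29/10 (t = -29/(-10) = -29*(-⅒) = 29/10 ≈ 2.9000)
a(l, x) = 82 + x
1/(-4440 + a(t, A)) = 1/(-4440 + (82 - 293)) = 1/(-4440 - 211) = 1/(-4651) = -1/4651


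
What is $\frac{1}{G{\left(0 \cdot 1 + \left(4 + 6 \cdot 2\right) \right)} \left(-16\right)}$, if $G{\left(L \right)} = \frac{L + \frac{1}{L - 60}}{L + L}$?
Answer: $- \frac{88}{703} \approx -0.12518$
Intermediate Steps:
$G{\left(L \right)} = \frac{L + \frac{1}{-60 + L}}{2 L}$
$\frac{1}{G{\left(0 \cdot 1 + \left(4 + 6 \cdot 2\right) \right)} \left(-16\right)} = \frac{1}{\frac{1 + \left(0 \cdot 1 + \left(4 + 6 \cdot 2\right)\right)^{2} - 60 \left(0 \cdot 1 + \left(4 + 6 \cdot 2\right)\right)}{2 \left(0 \cdot 1 + \left(4 + 6 \cdot 2\right)\right) \left(-60 + \left(0 \cdot 1 + \left(4 + 6 \cdot 2\right)\right)\right)} \left(-16\right)} = \frac{1}{\frac{1 + \left(0 + \left(4 + 12\right)\right)^{2} - 60 \left(0 + \left(4 + 12\right)\right)}{2 \left(0 + \left(4 + 12\right)\right) \left(-60 + \left(0 + \left(4 + 12\right)\right)\right)} \left(-16\right)} = \frac{1}{\frac{1 + \left(0 + 16\right)^{2} - 60 \left(0 + 16\right)}{2 \left(0 + 16\right) \left(-60 + \left(0 + 16\right)\right)} \left(-16\right)} = \frac{1}{\frac{1 + 16^{2} - 960}{2 \cdot 16 \left(-60 + 16\right)} \left(-16\right)} = \frac{1}{\frac{1}{2} \cdot \frac{1}{16} \frac{1}{-44} \left(1 + 256 - 960\right) \left(-16\right)} = \frac{1}{\frac{1}{2} \cdot \frac{1}{16} \left(- \frac{1}{44}\right) \left(-703\right) \left(-16\right)} = \frac{1}{\frac{703}{1408} \left(-16\right)} = \frac{1}{- \frac{703}{88}} = - \frac{88}{703}$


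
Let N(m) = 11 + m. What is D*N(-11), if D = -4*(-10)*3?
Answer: 0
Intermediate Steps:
D = 120 (D = 40*3 = 120)
D*N(-11) = 120*(11 - 11) = 120*0 = 0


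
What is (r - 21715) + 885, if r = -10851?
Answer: -31681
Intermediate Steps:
(r - 21715) + 885 = (-10851 - 21715) + 885 = -32566 + 885 = -31681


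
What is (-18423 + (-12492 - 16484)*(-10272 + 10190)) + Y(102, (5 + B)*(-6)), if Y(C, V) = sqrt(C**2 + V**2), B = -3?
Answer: 2357609 + 6*sqrt(293) ≈ 2.3577e+6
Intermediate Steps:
(-18423 + (-12492 - 16484)*(-10272 + 10190)) + Y(102, (5 + B)*(-6)) = (-18423 + (-12492 - 16484)*(-10272 + 10190)) + sqrt(102**2 + ((5 - 3)*(-6))**2) = (-18423 - 28976*(-82)) + sqrt(10404 + (2*(-6))**2) = (-18423 + 2376032) + sqrt(10404 + (-12)**2) = 2357609 + sqrt(10404 + 144) = 2357609 + sqrt(10548) = 2357609 + 6*sqrt(293)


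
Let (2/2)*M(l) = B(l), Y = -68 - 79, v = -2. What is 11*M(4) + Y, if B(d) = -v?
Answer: -125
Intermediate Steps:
B(d) = 2 (B(d) = -1*(-2) = 2)
Y = -147
M(l) = 2
11*M(4) + Y = 11*2 - 147 = 22 - 147 = -125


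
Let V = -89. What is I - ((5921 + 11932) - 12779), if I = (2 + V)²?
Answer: 2495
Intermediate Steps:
I = 7569 (I = (2 - 89)² = (-87)² = 7569)
I - ((5921 + 11932) - 12779) = 7569 - ((5921 + 11932) - 12779) = 7569 - (17853 - 12779) = 7569 - 1*5074 = 7569 - 5074 = 2495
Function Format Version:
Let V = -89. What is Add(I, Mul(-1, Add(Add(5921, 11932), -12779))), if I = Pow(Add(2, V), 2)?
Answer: 2495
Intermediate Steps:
I = 7569 (I = Pow(Add(2, -89), 2) = Pow(-87, 2) = 7569)
Add(I, Mul(-1, Add(Add(5921, 11932), -12779))) = Add(7569, Mul(-1, Add(Add(5921, 11932), -12779))) = Add(7569, Mul(-1, Add(17853, -12779))) = Add(7569, Mul(-1, 5074)) = Add(7569, -5074) = 2495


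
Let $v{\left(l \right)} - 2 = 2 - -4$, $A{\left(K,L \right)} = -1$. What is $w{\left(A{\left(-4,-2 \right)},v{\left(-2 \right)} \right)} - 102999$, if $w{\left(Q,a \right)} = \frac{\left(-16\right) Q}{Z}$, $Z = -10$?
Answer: $- \frac{515003}{5} \approx -1.03 \cdot 10^{5}$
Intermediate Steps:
$v{\left(l \right)} = 8$ ($v{\left(l \right)} = 2 + \left(2 - -4\right) = 2 + \left(2 + 4\right) = 2 + 6 = 8$)
$w{\left(Q,a \right)} = \frac{8 Q}{5}$ ($w{\left(Q,a \right)} = \frac{\left(-16\right) Q}{-10} = - 16 Q \left(- \frac{1}{10}\right) = \frac{8 Q}{5}$)
$w{\left(A{\left(-4,-2 \right)},v{\left(-2 \right)} \right)} - 102999 = \frac{8}{5} \left(-1\right) - 102999 = - \frac{8}{5} - 102999 = - \frac{515003}{5}$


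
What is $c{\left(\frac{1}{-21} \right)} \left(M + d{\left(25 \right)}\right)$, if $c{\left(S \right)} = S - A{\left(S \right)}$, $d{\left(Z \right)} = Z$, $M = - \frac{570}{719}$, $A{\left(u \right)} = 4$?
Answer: $- \frac{1479425}{15099} \approx -97.982$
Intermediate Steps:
$M = - \frac{570}{719}$ ($M = \left(-570\right) \frac{1}{719} = - \frac{570}{719} \approx -0.79277$)
$c{\left(S \right)} = -4 + S$ ($c{\left(S \right)} = S - 4 = -4 + S$)
$c{\left(\frac{1}{-21} \right)} \left(M + d{\left(25 \right)}\right) = \left(-4 + \frac{1}{-21}\right) \left(- \frac{570}{719} + 25\right) = \left(-4 - \frac{1}{21}\right) \frac{17405}{719} = \left(- \frac{85}{21}\right) \frac{17405}{719} = - \frac{1479425}{15099}$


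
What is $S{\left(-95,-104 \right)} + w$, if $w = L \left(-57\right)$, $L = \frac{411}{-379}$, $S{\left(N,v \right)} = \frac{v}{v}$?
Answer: $\frac{23806}{379} \approx 62.813$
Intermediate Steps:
$S{\left(N,v \right)} = 1$
$L = - \frac{411}{379}$ ($L = 411 \left(- \frac{1}{379}\right) = - \frac{411}{379} \approx -1.0844$)
$w = \frac{23427}{379}$ ($w = \left(- \frac{411}{379}\right) \left(-57\right) = \frac{23427}{379} \approx 61.813$)
$S{\left(-95,-104 \right)} + w = 1 + \frac{23427}{379} = \frac{23806}{379}$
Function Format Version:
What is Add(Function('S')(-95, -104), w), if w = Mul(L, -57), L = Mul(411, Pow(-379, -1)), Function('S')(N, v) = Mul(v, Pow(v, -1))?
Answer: Rational(23806, 379) ≈ 62.813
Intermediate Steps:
Function('S')(N, v) = 1
L = Rational(-411, 379) (L = Mul(411, Rational(-1, 379)) = Rational(-411, 379) ≈ -1.0844)
w = Rational(23427, 379) (w = Mul(Rational(-411, 379), -57) = Rational(23427, 379) ≈ 61.813)
Add(Function('S')(-95, -104), w) = Add(1, Rational(23427, 379)) = Rational(23806, 379)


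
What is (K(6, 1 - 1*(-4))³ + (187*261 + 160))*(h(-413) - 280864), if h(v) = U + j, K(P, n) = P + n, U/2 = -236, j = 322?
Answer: -14134442172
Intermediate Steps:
U = -472 (U = 2*(-236) = -472)
h(v) = -150 (h(v) = -472 + 322 = -150)
(K(6, 1 - 1*(-4))³ + (187*261 + 160))*(h(-413) - 280864) = ((6 + (1 - 1*(-4)))³ + (187*261 + 160))*(-150 - 280864) = ((6 + (1 + 4))³ + (48807 + 160))*(-281014) = ((6 + 5)³ + 48967)*(-281014) = (11³ + 48967)*(-281014) = (1331 + 48967)*(-281014) = 50298*(-281014) = -14134442172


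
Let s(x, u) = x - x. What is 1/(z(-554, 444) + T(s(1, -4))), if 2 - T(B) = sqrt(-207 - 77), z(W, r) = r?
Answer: 223/99600 + I*sqrt(71)/99600 ≈ 0.002239 + 8.46e-5*I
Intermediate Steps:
s(x, u) = 0
T(B) = 2 - 2*I*sqrt(71) (T(B) = 2 - sqrt(-207 - 77) = 2 - sqrt(-284) = 2 - 2*I*sqrt(71))
1/(z(-554, 444) + T(s(1, -4))) = 1/(444 + (2 - 2*I*sqrt(71))) = 1/(446 - 2*I*sqrt(71))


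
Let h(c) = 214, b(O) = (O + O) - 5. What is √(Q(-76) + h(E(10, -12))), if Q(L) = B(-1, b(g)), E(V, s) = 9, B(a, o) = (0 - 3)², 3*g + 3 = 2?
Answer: √223 ≈ 14.933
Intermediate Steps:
g = -⅓ (g = -1 + (⅓)*2 = -1 + ⅔ = -⅓ ≈ -0.33333)
b(O) = -5 + 2*O (b(O) = 2*O - 5 = -5 + 2*O)
B(a, o) = 9 (B(a, o) = (-3)² = 9)
Q(L) = 9
√(Q(-76) + h(E(10, -12))) = √(9 + 214) = √223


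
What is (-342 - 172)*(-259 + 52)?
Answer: 106398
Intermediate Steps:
(-342 - 172)*(-259 + 52) = -514*(-207) = 106398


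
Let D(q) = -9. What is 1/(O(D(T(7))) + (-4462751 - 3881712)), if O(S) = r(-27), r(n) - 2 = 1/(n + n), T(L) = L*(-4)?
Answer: -54/450600895 ≈ -1.1984e-7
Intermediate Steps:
T(L) = -4*L
r(n) = 2 + 1/(2*n) (r(n) = 2 + 1/(n + n) = 2 + 1/(2*n))
O(S) = 107/54 (O(S) = 2 + (½)/(-27) = 2 + (½)*(-1/27) = 2 - 1/54 = 107/54)
1/(O(D(T(7))) + (-4462751 - 3881712)) = 1/(107/54 + (-4462751 - 3881712)) = 1/(107/54 - 8344463) = 1/(-450600895/54) = -54/450600895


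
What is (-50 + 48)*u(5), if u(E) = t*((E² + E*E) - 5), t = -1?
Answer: 90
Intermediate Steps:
u(E) = 5 - 2*E² (u(E) = -((E² + E*E) - 5) = -((E² + E²) - 5) = -(2*E² - 5) = -(-5 + 2*E²) = 5 - 2*E²)
(-50 + 48)*u(5) = (-50 + 48)*(5 - 2*5²) = -2*(5 - 2*25) = -2*(5 - 50) = -2*(-45) = 90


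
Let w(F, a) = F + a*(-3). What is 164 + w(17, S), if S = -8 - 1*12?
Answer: 241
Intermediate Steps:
S = -20 (S = -8 - 12 = -20)
w(F, a) = F - 3*a
164 + w(17, S) = 164 + (17 - 3*(-20)) = 164 + (17 + 60) = 164 + 77 = 241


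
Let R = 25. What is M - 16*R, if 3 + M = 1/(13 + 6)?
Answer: -7656/19 ≈ -402.95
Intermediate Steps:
M = -56/19 (M = -3 + 1/(13 + 6) = -3 + 1/19 = -56/19 ≈ -2.9474)
M - 16*R = -56/19 - 16*25 = -56/19 - 400 = -7656/19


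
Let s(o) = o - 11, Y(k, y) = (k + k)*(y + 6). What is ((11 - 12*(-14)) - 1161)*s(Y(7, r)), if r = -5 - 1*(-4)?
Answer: -57938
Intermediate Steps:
r = -1 (r = -5 + 4 = -1)
Y(k, y) = 2*k*(6 + y) (Y(k, y) = (2*k)*(6 + y) = 2*k*(6 + y))
s(o) = -11 + o
((11 - 12*(-14)) - 1161)*s(Y(7, r)) = ((11 - 12*(-14)) - 1161)*(-11 + 2*7*(6 - 1)) = ((11 + 168) - 1161)*(-11 + 2*7*5) = (179 - 1161)*(-11 + 70) = -982*59 = -57938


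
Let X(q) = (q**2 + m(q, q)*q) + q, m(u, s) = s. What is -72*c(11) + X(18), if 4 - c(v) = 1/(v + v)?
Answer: 4194/11 ≈ 381.27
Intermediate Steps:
c(v) = 4 - 1/(2*v) (c(v) = 4 - 1/(v + v) = 4 - 1/(2*v))
X(q) = q + 2*q**2 (X(q) = (q**2 + q*q) + q = (q**2 + q**2) + q = 2*q**2 + q = q + 2*q**2)
-72*c(11) + X(18) = -72*(4 - 1/2/11) + 18*(1 + 2*18) = -72*(4 - 1/2*1/11) + 18*(1 + 36) = -72*(4 - 1/22) + 18*37 = -72*87/22 + 666 = -3132/11 + 666 = 4194/11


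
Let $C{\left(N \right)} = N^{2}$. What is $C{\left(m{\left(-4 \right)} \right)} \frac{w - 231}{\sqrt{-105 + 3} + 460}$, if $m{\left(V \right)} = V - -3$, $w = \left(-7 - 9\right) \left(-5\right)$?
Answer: $- \frac{230}{701} + \frac{i \sqrt{102}}{1402} \approx -0.3281 + 0.0072036 i$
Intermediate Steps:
$w = 80$ ($w = \left(-16\right) \left(-5\right) = 80$)
$m{\left(V \right)} = 3 + V$ ($m{\left(V \right)} = V + 3 = 3 + V$)
$C{\left(m{\left(-4 \right)} \right)} \frac{w - 231}{\sqrt{-105 + 3} + 460} = \left(3 - 4\right)^{2} \frac{80 - 231}{\sqrt{-105 + 3} + 460} = \left(-1\right)^{2} \left(- \frac{151}{\sqrt{-102} + 460}\right) = 1 \left(- \frac{151}{i \sqrt{102} + 460}\right) = 1 \left(- \frac{151}{460 + i \sqrt{102}}\right) = - \frac{151}{460 + i \sqrt{102}}$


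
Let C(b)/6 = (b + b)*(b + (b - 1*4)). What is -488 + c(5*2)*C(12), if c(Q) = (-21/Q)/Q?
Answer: -5464/5 ≈ -1092.8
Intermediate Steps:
c(Q) = -21/Q²
C(b) = 12*b*(-4 + 2*b) (C(b) = 6*((b + b)*(b + (b - 1*4))) = 6*((2*b)*(b + (b - 4))) = 6*((2*b)*(b + (-4 + b))) = 6*((2*b)*(-4 + 2*b)) = 6*(2*b*(-4 + 2*b)) = 12*b*(-4 + 2*b))
-488 + c(5*2)*C(12) = -488 + (-21/(5*2)²)*(24*12*(-2 + 12)) = -488 + (-21/10²)*(24*12*10) = -488 - 21*1/100*2880 = -488 - 21/100*2880 = -488 - 3024/5 = -5464/5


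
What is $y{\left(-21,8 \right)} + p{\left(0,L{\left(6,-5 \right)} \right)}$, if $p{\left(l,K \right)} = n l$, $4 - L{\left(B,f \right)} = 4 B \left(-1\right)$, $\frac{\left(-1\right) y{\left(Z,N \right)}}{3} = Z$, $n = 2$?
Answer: $63$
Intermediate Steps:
$y{\left(Z,N \right)} = - 3 Z$
$L{\left(B,f \right)} = 4 + 4 B$ ($L{\left(B,f \right)} = 4 - 4 B \left(-1\right) = 4 - - 4 B = 4 + 4 B$)
$p{\left(l,K \right)} = 2 l$
$y{\left(-21,8 \right)} + p{\left(0,L{\left(6,-5 \right)} \right)} = \left(-3\right) \left(-21\right) + 2 \cdot 0 = 63 + 0 = 63$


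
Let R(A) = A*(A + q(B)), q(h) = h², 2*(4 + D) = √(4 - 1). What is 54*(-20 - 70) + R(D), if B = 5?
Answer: -19773/4 + 17*√3/2 ≈ -4928.5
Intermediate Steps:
D = -4 + √3/2 (D = -4 + √(4 - 1)/2 = -4 + √3/2 ≈ -3.1340)
R(A) = A*(25 + A) (R(A) = A*(A + 5²) = A*(A + 25) = A*(25 + A))
54*(-20 - 70) + R(D) = 54*(-20 - 70) + (-4 + √3/2)*(25 + (-4 + √3/2)) = 54*(-90) + (-4 + √3/2)*(21 + √3/2) = -4860 + (-4 + √3/2)*(21 + √3/2)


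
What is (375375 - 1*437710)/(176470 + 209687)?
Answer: -62335/386157 ≈ -0.16142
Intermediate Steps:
(375375 - 1*437710)/(176470 + 209687) = (375375 - 437710)/386157 = -62335*1/386157 = -62335/386157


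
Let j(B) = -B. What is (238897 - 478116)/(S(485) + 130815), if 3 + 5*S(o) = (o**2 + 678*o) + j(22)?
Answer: -239219/243621 ≈ -0.98193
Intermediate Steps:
S(o) = -5 + o**2/5 + 678*o/5 (S(o) = -3/5 + ((o**2 + 678*o) - 1*22)/5 = -3/5 + ((o**2 + 678*o) - 22)/5 = -3/5 + (-22 + o**2 + 678*o)/5 = -3/5 + (-22/5 + o**2/5 + 678*o/5) = -5 + o**2/5 + 678*o/5)
(238897 - 478116)/(S(485) + 130815) = (238897 - 478116)/((-5 + (1/5)*485**2 + (678/5)*485) + 130815) = -239219/((-5 + (1/5)*235225 + 65766) + 130815) = -239219/((-5 + 47045 + 65766) + 130815) = -239219/(112806 + 130815) = -239219/243621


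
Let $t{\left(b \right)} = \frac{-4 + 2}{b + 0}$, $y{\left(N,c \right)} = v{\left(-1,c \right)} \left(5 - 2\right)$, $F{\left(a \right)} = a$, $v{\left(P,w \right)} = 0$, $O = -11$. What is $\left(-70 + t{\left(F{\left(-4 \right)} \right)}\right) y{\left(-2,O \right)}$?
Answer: $0$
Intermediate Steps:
$y{\left(N,c \right)} = 0$ ($y{\left(N,c \right)} = 0 \left(5 - 2\right) = 0 \cdot 3 = 0$)
$t{\left(b \right)} = - \frac{2}{b}$
$\left(-70 + t{\left(F{\left(-4 \right)} \right)}\right) y{\left(-2,O \right)} = \left(-70 - \frac{2}{-4}\right) 0 = \left(-70 - - \frac{1}{2}\right) 0 = \left(-70 + \frac{1}{2}\right) 0 = \left(- \frac{139}{2}\right) 0 = 0$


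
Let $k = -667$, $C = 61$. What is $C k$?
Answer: $-40687$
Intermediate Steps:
$C k = 61 \left(-667\right) = -40687$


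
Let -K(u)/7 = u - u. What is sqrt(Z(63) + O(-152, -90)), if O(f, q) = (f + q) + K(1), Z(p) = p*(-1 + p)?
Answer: 4*sqrt(229) ≈ 60.531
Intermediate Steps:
K(u) = 0 (K(u) = -7*(u - u) = -7*0 = 0)
O(f, q) = f + q (O(f, q) = (f + q) + 0 = f + q)
sqrt(Z(63) + O(-152, -90)) = sqrt(63*(-1 + 63) + (-152 - 90)) = sqrt(63*62 - 242) = sqrt(3906 - 242) = sqrt(3664) = 4*sqrt(229)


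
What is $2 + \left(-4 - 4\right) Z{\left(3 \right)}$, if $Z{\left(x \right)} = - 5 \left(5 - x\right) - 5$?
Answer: $122$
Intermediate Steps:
$Z{\left(x \right)} = -30 + 5 x$ ($Z{\left(x \right)} = \left(-25 + 5 x\right) - 5 = -30 + 5 x$)
$2 + \left(-4 - 4\right) Z{\left(3 \right)} = 2 + \left(-4 - 4\right) \left(-30 + 5 \cdot 3\right) = 2 + \left(-4 - 4\right) \left(-30 + 15\right) = 2 - -120 = 2 + 120 = 122$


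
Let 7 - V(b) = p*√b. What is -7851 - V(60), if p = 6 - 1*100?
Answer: -7858 - 188*√15 ≈ -8586.1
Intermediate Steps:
p = -94 (p = 6 - 100 = -94)
V(b) = 7 + 94*√b (V(b) = 7 - (-94)*√b = 7 + 94*√b)
-7851 - V(60) = -7851 - (7 + 94*√60) = -7851 - (7 + 94*(2*√15)) = -7851 - (7 + 188*√15) = -7851 + (-7 - 188*√15) = -7858 - 188*√15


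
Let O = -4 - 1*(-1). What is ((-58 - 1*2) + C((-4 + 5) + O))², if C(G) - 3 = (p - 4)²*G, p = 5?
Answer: 3481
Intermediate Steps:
O = -3 (O = -4 + 1 = -3)
C(G) = 3 + G (C(G) = 3 + (5 - 4)²*G = 3 + 1²*G = 3 + 1*G = 3 + G)
((-58 - 1*2) + C((-4 + 5) + O))² = ((-58 - 1*2) + (3 + ((-4 + 5) - 3)))² = ((-58 - 2) + (3 + (1 - 3)))² = (-60 + (3 - 2))² = (-60 + 1)² = (-59)² = 3481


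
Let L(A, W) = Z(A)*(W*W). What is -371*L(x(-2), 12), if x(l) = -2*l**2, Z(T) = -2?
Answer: 106848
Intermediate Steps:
L(A, W) = -2*W**2 (L(A, W) = -2*W*W = -2*W**2)
-371*L(x(-2), 12) = -(-742)*12**2 = -(-742)*144 = -371*(-288) = 106848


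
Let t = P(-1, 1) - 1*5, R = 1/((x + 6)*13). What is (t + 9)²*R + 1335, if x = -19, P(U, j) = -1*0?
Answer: 225599/169 ≈ 1334.9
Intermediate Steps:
P(U, j) = 0
R = -1/169 (R = 1/((-19 + 6)*13) = 1/(-13*13) = 1/(-169) = -1/169 ≈ -0.0059172)
t = -5 (t = 0 - 1*5 = 0 - 5 = -5)
(t + 9)²*R + 1335 = (-5 + 9)²*(-1/169) + 1335 = 4²*(-1/169) + 1335 = 16*(-1/169) + 1335 = -16/169 + 1335 = 225599/169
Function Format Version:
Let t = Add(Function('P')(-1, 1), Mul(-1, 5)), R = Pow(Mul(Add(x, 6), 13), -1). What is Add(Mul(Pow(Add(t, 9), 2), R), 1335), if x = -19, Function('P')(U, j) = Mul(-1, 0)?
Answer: Rational(225599, 169) ≈ 1334.9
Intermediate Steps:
Function('P')(U, j) = 0
R = Rational(-1, 169) (R = Pow(Mul(Add(-19, 6), 13), -1) = Pow(Mul(-13, 13), -1) = Pow(-169, -1) = Rational(-1, 169) ≈ -0.0059172)
t = -5 (t = Add(0, Mul(-1, 5)) = Add(0, -5) = -5)
Add(Mul(Pow(Add(t, 9), 2), R), 1335) = Add(Mul(Pow(Add(-5, 9), 2), Rational(-1, 169)), 1335) = Add(Mul(Pow(4, 2), Rational(-1, 169)), 1335) = Add(Mul(16, Rational(-1, 169)), 1335) = Add(Rational(-16, 169), 1335) = Rational(225599, 169)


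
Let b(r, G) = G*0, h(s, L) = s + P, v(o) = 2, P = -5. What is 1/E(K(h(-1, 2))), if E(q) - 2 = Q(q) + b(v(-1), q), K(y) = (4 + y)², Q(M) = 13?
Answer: 1/15 ≈ 0.066667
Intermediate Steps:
h(s, L) = -5 + s (h(s, L) = s - 5 = -5 + s)
b(r, G) = 0
E(q) = 15 (E(q) = 2 + (13 + 0) = 2 + 13 = 15)
1/E(K(h(-1, 2))) = 1/15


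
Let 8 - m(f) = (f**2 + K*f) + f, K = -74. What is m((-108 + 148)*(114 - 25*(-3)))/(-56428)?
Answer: 14150428/14107 ≈ 1003.1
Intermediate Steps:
m(f) = 8 - f**2 + 73*f (m(f) = 8 - ((f**2 - 74*f) + f) = 8 - (f**2 - 73*f) = 8 + (-f**2 + 73*f) = 8 - f**2 + 73*f)
m((-108 + 148)*(114 - 25*(-3)))/(-56428) = (8 - ((-108 + 148)*(114 - 25*(-3)))**2 + 73*((-108 + 148)*(114 - 25*(-3))))/(-56428) = (8 - (40*(114 + 75))**2 + 73*(40*(114 + 75)))*(-1/56428) = (8 - (40*189)**2 + 73*(40*189))*(-1/56428) = (8 - 1*7560**2 + 73*7560)*(-1/56428) = (8 - 1*57153600 + 551880)*(-1/56428) = (8 - 57153600 + 551880)*(-1/56428) = -56601712*(-1/56428) = 14150428/14107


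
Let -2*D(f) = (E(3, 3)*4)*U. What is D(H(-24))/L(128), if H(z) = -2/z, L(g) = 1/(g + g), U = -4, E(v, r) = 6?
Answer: 12288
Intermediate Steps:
L(g) = 1/(2*g)
D(f) = 48 (D(f) = -6*4*(-4)/2 = -12*(-4) = -½*(-96) = 48)
D(H(-24))/L(128) = 48/(((½)/128)) = 48/(((½)*(1/128))) = 48/(1/256) = 48*256 = 12288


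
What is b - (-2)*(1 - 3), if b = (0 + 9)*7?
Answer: 59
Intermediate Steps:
b = 63 (b = 9*7 = 63)
b - (-2)*(1 - 3) = 63 - (-2)*(1 - 3) = 63 - (-2)*(-2) = 63 - 1*4 = 63 - 4 = 59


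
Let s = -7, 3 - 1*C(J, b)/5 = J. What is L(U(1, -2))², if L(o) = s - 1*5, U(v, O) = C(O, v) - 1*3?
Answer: 144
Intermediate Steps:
C(J, b) = 15 - 5*J
U(v, O) = 12 - 5*O (U(v, O) = (15 - 5*O) - 1*3 = (15 - 5*O) - 3 = 12 - 5*O)
L(o) = -12 (L(o) = -7 - 1*5 = -7 - 5 = -12)
L(U(1, -2))² = (-12)² = 144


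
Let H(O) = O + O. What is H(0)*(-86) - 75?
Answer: -75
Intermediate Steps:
H(O) = 2*O
H(0)*(-86) - 75 = (2*0)*(-86) - 75 = 0*(-86) - 75 = 0 - 75 = -75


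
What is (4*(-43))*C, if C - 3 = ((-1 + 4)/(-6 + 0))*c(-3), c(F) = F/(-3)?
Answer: -430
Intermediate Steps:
c(F) = -F/3 (c(F) = F*(-⅓) = -F/3)
C = 5/2 (C = 3 + ((-1 + 4)/(-6 + 0))*(-⅓*(-3)) = 3 + (3/(-6))*1 = 3 + (3*(-⅙))*1 = 3 - ½*1 = 3 - ½ = 5/2 ≈ 2.5000)
(4*(-43))*C = (4*(-43))*(5/2) = -172*5/2 = -430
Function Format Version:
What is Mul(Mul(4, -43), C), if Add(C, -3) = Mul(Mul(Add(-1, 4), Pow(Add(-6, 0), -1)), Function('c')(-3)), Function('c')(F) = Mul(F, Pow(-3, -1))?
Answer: -430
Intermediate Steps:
Function('c')(F) = Mul(Rational(-1, 3), F) (Function('c')(F) = Mul(F, Rational(-1, 3)) = Mul(Rational(-1, 3), F))
C = Rational(5, 2) (C = Add(3, Mul(Mul(Add(-1, 4), Pow(Add(-6, 0), -1)), Mul(Rational(-1, 3), -3))) = Add(3, Mul(Mul(3, Pow(-6, -1)), 1)) = Add(3, Mul(Mul(3, Rational(-1, 6)), 1)) = Add(3, Mul(Rational(-1, 2), 1)) = Add(3, Rational(-1, 2)) = Rational(5, 2) ≈ 2.5000)
Mul(Mul(4, -43), C) = Mul(Mul(4, -43), Rational(5, 2)) = Mul(-172, Rational(5, 2)) = -430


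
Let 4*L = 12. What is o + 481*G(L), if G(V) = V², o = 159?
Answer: 4488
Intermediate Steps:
L = 3 (L = (¼)*12 = 3)
o + 481*G(L) = 159 + 481*3² = 159 + 481*9 = 159 + 4329 = 4488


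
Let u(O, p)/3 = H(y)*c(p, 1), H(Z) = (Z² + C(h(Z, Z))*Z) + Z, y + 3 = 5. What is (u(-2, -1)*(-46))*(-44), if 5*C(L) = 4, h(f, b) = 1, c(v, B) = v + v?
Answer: -461472/5 ≈ -92294.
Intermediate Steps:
c(v, B) = 2*v
y = 2 (y = -3 + 5 = 2)
C(L) = ⅘ (C(L) = (⅕)*4 = ⅘)
H(Z) = Z² + 9*Z/5 (H(Z) = (Z² + 4*Z/5) + Z = Z² + 9*Z/5)
u(O, p) = 228*p/5 (u(O, p) = 3*(((⅕)*2*(9 + 5*2))*(2*p)) = 3*(((⅕)*2*(9 + 10))*(2*p)) = 3*(((⅕)*2*19)*(2*p)) = 3*(38*(2*p)/5) = 3*(76*p/5) = 228*p/5)
(u(-2, -1)*(-46))*(-44) = (((228/5)*(-1))*(-46))*(-44) = -228/5*(-46)*(-44) = (10488/5)*(-44) = -461472/5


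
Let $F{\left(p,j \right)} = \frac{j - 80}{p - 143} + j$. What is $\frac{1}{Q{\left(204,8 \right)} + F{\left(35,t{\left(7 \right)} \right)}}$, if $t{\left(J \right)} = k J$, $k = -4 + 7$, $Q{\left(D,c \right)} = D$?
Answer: $\frac{108}{24359} \approx 0.0044337$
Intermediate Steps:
$k = 3$
$t{\left(J \right)} = 3 J$
$F{\left(p,j \right)} = j + \frac{-80 + j}{-143 + p}$ ($F{\left(p,j \right)} = \frac{-80 + j}{-143 + p} + j = j + \frac{-80 + j}{-143 + p}$)
$\frac{1}{Q{\left(204,8 \right)} + F{\left(35,t{\left(7 \right)} \right)}} = \frac{1}{204 + \frac{-80 - 142 \cdot 3 \cdot 7 + 3 \cdot 7 \cdot 35}{-143 + 35}} = \frac{1}{204 + \frac{-80 - 2982 + 21 \cdot 35}{-108}} = \frac{1}{204 - \frac{-80 - 2982 + 735}{108}} = \frac{1}{204 - - \frac{2327}{108}} = \frac{1}{204 + \frac{2327}{108}} = \frac{1}{\frac{24359}{108}} = \frac{108}{24359}$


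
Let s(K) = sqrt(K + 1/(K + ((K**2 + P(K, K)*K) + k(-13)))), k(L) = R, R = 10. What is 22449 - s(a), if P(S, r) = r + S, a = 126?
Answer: 22449 - sqrt(71864102365)/23882 ≈ 22438.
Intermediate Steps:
P(S, r) = S + r
k(L) = 10
s(K) = sqrt(K + 1/(10 + K + 3*K**2)) (s(K) = sqrt(K + 1/(K + ((K**2 + (K + K)*K) + 10))) = sqrt(K + 1/(K + ((K**2 + (2*K)*K) + 10))) = sqrt(K + 1/(K + ((K**2 + 2*K**2) + 10))) = sqrt(K + 1/(K + (3*K**2 + 10))) = sqrt(K + 1/(K + (10 + 3*K**2))) = sqrt(K + 1/(10 + K + 3*K**2)))
22449 - s(a) = 22449 - sqrt((1 + 126*(10 + 126 + 3*126**2))/(10 + 126 + 3*126**2)) = 22449 - sqrt((1 + 126*(10 + 126 + 3*15876))/(10 + 126 + 3*15876)) = 22449 - sqrt((1 + 126*(10 + 126 + 47628))/(10 + 126 + 47628)) = 22449 - sqrt((1 + 126*47764)/47764) = 22449 - sqrt((1 + 6018264)/47764) = 22449 - sqrt((1/47764)*6018265) = 22449 - sqrt(6018265/47764) = 22449 - sqrt(71864102365)/23882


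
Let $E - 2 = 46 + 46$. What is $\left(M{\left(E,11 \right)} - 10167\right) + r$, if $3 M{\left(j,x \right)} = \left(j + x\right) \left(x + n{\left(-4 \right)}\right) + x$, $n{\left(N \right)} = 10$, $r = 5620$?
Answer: $- \frac{11425}{3} \approx -3808.3$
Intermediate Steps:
$E = 94$ ($E = 2 + \left(46 + 46\right) = 2 + 92 = 94$)
$M{\left(j,x \right)} = \frac{x}{3} + \frac{\left(10 + x\right) \left(j + x\right)}{3}$ ($M{\left(j,x \right)} = \frac{\left(j + x\right) \left(x + 10\right) + x}{3} = \frac{\left(j + x\right) \left(10 + x\right) + x}{3} = \frac{\left(10 + x\right) \left(j + x\right) + x}{3} = \frac{x + \left(10 + x\right) \left(j + x\right)}{3} = \frac{x}{3} + \frac{\left(10 + x\right) \left(j + x\right)}{3}$)
$\left(M{\left(E,11 \right)} - 10167\right) + r = \left(\left(\frac{11^{2}}{3} + \frac{10}{3} \cdot 94 + \frac{11}{3} \cdot 11 + \frac{1}{3} \cdot 94 \cdot 11\right) - 10167\right) + 5620 = \left(\left(\frac{1}{3} \cdot 121 + \frac{940}{3} + \frac{121}{3} + \frac{1034}{3}\right) - 10167\right) + 5620 = \left(\left(\frac{121}{3} + \frac{940}{3} + \frac{121}{3} + \frac{1034}{3}\right) - 10167\right) + 5620 = \left(\frac{2216}{3} - 10167\right) + 5620 = - \frac{28285}{3} + 5620 = - \frac{11425}{3}$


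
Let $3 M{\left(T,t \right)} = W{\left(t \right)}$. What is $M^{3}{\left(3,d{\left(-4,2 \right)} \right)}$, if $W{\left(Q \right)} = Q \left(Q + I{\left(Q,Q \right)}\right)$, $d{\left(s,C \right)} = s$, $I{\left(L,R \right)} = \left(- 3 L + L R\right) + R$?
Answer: $- \frac{512000}{27} \approx -18963.0$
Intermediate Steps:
$I{\left(L,R \right)} = R - 3 L + L R$
$W{\left(Q \right)} = Q \left(Q^{2} - Q\right)$ ($W{\left(Q \right)} = Q \left(Q + \left(Q - 3 Q + Q Q\right)\right) = Q \left(Q + \left(Q - 3 Q + Q^{2}\right)\right) = Q \left(Q + \left(Q^{2} - 2 Q\right)\right) = Q \left(Q^{2} - Q\right)$)
$M{\left(T,t \right)} = \frac{t^{2} \left(-1 + t\right)}{3}$
$M^{3}{\left(3,d{\left(-4,2 \right)} \right)} = \left(\frac{\left(-4\right)^{2} \left(-1 - 4\right)}{3}\right)^{3} = \left(\frac{1}{3} \cdot 16 \left(-5\right)\right)^{3} = \left(- \frac{80}{3}\right)^{3} = - \frac{512000}{27}$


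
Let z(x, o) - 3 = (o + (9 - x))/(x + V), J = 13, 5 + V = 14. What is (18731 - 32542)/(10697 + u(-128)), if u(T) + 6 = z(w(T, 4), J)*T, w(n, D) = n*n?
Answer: -226403723/171056987 ≈ -1.3236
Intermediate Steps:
V = 9 (V = -5 + 14 = 9)
w(n, D) = n²
z(x, o) = 3 + (9 + o - x)/(9 + x) (z(x, o) = 3 + (o + (9 - x))/(x + 9) = 3 + (9 + o - x)/(9 + x))
u(T) = -6 + T*(49 + 2*T²)/(9 + T²) (u(T) = -6 + ((36 + 13 + 2*T²)/(9 + T²))*T = -6 + ((49 + 2*T²)/(9 + T²))*T = -6 + T*(49 + 2*T²)/(9 + T²))
(18731 - 32542)/(10697 + u(-128)) = (18731 - 32542)/(10697 + (-54 - 6*(-128)² - 128*(49 + 2*(-128)²))/(9 + (-128)²)) = -13811/(10697 + (-54 - 6*16384 - 128*(49 + 2*16384))/(9 + 16384)) = -13811/(10697 + (-54 - 98304 - 128*(49 + 32768))/16393) = -13811/(10697 + (-54 - 98304 - 128*32817)/16393) = -13811/(10697 + (-54 - 98304 - 4200576)/16393) = -13811/(10697 + (1/16393)*(-4298934)) = -13811/(10697 - 4298934/16393) = -13811/171056987/16393 = -13811*16393/171056987 = -226403723/171056987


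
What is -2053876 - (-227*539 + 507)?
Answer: -1932030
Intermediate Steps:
-2053876 - (-227*539 + 507) = -2053876 - (-122353 + 507) = -2053876 - 1*(-121846) = -2053876 + 121846 = -1932030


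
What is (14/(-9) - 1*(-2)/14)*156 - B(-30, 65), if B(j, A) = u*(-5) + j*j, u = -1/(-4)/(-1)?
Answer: -94217/84 ≈ -1121.6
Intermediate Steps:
u = -1/4 (u = -1*(-1/4)*(-1) = (1/4)*(-1) = -1/4 ≈ -0.25000)
B(j, A) = 5/4 + j**2 (B(j, A) = -1/4*(-5) + j*j = 5/4 + j**2)
(14/(-9) - 1*(-2)/14)*156 - B(-30, 65) = (14/(-9) - 1*(-2)/14)*156 - (5/4 + (-30)**2) = (14*(-1/9) + 2*(1/14))*156 - (5/4 + 900) = (-14/9 + 1/7)*156 - 1*3605/4 = -89/63*156 - 3605/4 = -4628/21 - 3605/4 = -94217/84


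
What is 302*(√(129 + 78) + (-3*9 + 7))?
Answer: -6040 + 906*√23 ≈ -1695.0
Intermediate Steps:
302*(√(129 + 78) + (-3*9 + 7)) = 302*(√207 + (-27 + 7)) = 302*(3*√23 - 20) = 302*(-20 + 3*√23) = -6040 + 906*√23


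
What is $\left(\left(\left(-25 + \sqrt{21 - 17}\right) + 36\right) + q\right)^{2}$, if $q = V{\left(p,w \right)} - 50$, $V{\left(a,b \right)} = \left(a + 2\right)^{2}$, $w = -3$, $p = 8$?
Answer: $3969$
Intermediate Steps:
$V{\left(a,b \right)} = \left(2 + a\right)^{2}$
$q = 50$ ($q = \left(2 + 8\right)^{2} - 50 = 10^{2} - 50 = 100 - 50 = 50$)
$\left(\left(\left(-25 + \sqrt{21 - 17}\right) + 36\right) + q\right)^{2} = \left(\left(\left(-25 + \sqrt{21 - 17}\right) + 36\right) + 50\right)^{2} = \left(\left(\left(-25 + \sqrt{4}\right) + 36\right) + 50\right)^{2} = \left(\left(\left(-25 + 2\right) + 36\right) + 50\right)^{2} = \left(\left(-23 + 36\right) + 50\right)^{2} = \left(13 + 50\right)^{2} = 63^{2} = 3969$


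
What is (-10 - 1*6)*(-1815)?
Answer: 29040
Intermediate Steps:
(-10 - 1*6)*(-1815) = (-10 - 6)*(-1815) = -16*(-1815) = 29040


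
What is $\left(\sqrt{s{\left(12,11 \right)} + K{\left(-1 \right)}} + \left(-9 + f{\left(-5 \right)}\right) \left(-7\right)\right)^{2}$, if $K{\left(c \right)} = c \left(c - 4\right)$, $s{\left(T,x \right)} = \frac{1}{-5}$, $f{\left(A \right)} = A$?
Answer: $\frac{48044}{5} + \frac{392 \sqrt{30}}{5} \approx 10038.0$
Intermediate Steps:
$s{\left(T,x \right)} = - \frac{1}{5}$
$K{\left(c \right)} = c \left(-4 + c\right)$
$\left(\sqrt{s{\left(12,11 \right)} + K{\left(-1 \right)}} + \left(-9 + f{\left(-5 \right)}\right) \left(-7\right)\right)^{2} = \left(\sqrt{- \frac{1}{5} - \left(-4 - 1\right)} + \left(-9 - 5\right) \left(-7\right)\right)^{2} = \left(\sqrt{- \frac{1}{5} - -5} - -98\right)^{2} = \left(\sqrt{- \frac{1}{5} + 5} + 98\right)^{2} = \left(\sqrt{\frac{24}{5}} + 98\right)^{2} = \left(\frac{2 \sqrt{30}}{5} + 98\right)^{2} = \left(98 + \frac{2 \sqrt{30}}{5}\right)^{2}$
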